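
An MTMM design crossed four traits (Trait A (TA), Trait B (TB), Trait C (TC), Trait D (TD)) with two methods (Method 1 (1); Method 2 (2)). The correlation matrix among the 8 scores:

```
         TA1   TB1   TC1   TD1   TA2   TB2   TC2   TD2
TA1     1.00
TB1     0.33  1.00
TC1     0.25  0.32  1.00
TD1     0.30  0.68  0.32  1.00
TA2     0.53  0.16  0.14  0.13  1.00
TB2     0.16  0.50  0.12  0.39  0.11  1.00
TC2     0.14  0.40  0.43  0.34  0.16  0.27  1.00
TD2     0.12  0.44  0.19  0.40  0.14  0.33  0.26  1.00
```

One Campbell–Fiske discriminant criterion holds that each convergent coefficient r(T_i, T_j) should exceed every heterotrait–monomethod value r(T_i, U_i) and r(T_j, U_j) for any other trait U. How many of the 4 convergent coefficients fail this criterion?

Checking each validity diagonal entry against its comparison values:
TA (methods 1·2): 0.53 vs {0.33, 0.11, 0.25, 0.16, 0.30, 0.14} → pass.
TB (methods 1·2): 0.50 vs {0.33, 0.11, 0.32, 0.27, 0.68, 0.33} → fail.
TC (methods 1·2): 0.43 vs {0.25, 0.16, 0.32, 0.27, 0.32, 0.26} → pass.
TD (methods 1·2): 0.40 vs {0.30, 0.14, 0.68, 0.33, 0.32, 0.26} → fail.
2 of 4 fail.

2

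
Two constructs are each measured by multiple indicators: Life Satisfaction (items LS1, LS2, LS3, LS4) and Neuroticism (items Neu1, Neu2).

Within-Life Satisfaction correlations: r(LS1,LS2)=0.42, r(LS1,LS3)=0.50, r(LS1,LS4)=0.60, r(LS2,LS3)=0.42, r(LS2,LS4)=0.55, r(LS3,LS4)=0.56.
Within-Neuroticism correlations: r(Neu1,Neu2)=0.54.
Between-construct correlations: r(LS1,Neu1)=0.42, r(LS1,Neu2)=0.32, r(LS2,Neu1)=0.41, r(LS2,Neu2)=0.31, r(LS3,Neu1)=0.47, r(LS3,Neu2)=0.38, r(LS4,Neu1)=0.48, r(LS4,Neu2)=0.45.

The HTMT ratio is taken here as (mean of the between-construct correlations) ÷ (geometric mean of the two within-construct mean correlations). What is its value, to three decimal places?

0.773

Between-construct mean = 3.24/8 = 0.4050.
Mean within-LS = 3.05/6 = 0.5083; mean within-Neu = 0.54/1 = 0.5400.
Geometric mean = √(0.5083 × 0.5400) = 0.5239.
HTMT = 0.4050 / 0.5239 = 0.773.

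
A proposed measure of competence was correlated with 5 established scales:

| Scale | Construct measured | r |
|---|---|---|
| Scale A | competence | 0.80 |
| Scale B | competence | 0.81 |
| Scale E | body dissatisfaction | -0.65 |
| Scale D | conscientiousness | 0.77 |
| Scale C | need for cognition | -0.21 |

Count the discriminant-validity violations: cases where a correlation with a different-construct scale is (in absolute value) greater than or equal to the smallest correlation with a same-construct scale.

0

Convergent (same construct = competence): Scale A, Scale B.
Smallest convergent = 0.80. Discriminant |r|: 0.65, 0.77, 0.21; count ≥ 0.80 → 0.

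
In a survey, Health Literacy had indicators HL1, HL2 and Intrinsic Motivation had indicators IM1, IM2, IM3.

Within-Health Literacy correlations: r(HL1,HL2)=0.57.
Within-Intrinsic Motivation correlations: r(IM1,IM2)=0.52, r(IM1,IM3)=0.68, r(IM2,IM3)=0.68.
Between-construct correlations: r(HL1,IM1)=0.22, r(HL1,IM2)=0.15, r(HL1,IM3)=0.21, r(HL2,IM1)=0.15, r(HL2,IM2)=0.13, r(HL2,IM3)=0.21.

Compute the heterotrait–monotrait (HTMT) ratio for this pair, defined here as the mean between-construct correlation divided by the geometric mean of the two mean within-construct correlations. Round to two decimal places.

0.30

Mean between = 1.07/6 = 0.1783.
Mean within-HL = 0.57/1 = 0.5700; mean within-IM = 1.88/3 = 0.6267.
Geometric mean = √(0.5700 × 0.6267) = 0.5977.
HTMT = 0.1783 / 0.5977 = 0.30.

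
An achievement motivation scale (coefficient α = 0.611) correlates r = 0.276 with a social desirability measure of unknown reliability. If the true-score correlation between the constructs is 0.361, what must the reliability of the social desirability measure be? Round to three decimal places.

0.957

r_true = r_obs / √(r_xx · r_yy) ⇒ 0.361 = 0.276 / √(0.611 · r_yy).
√(0.611 · r_yy) = 0.276 / 0.361 = 0.7645; 0.611 · r_yy = 0.5845; r_yy = 0.5845 / 0.611 ≈ 0.957.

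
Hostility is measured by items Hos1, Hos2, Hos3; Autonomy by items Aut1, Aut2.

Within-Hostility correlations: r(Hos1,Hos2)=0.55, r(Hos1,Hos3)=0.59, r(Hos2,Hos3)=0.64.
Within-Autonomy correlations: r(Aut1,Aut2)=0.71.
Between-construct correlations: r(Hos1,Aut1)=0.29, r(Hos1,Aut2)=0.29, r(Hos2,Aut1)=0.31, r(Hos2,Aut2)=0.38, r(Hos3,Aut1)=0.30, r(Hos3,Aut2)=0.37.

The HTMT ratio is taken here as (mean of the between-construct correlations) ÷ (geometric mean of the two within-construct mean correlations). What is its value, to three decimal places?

Between-construct mean = 1.94/6 = 0.3233.
Mean within-Hos = 1.78/3 = 0.5933; mean within-Aut = 0.71/1 = 0.7100.
Geometric mean = √(0.5933 × 0.7100) = 0.6490.
HTMT = 0.3233 / 0.6490 = 0.498.

0.498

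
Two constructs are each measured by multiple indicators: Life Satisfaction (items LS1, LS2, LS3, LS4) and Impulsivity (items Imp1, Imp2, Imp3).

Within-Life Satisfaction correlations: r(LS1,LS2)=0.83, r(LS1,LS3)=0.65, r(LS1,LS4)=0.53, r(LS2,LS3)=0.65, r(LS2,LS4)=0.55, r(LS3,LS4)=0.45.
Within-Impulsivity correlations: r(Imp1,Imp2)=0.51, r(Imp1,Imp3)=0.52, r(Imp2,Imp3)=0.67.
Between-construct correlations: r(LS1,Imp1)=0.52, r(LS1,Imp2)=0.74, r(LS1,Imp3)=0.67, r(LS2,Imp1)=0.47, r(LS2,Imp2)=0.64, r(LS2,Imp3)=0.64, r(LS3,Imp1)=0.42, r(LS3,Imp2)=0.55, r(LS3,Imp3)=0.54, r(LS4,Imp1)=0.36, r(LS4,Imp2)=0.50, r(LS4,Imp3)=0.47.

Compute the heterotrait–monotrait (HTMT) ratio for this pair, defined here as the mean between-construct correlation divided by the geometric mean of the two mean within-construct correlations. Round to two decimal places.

0.92

Between-construct mean = 6.52/12 = 0.5433.
Mean within-LS = 3.66/6 = 0.6100; mean within-Imp = 1.70/3 = 0.5667.
Geometric mean = √(0.6100 × 0.5667) = 0.5880.
HTMT = 0.5433 / 0.5880 = 0.92.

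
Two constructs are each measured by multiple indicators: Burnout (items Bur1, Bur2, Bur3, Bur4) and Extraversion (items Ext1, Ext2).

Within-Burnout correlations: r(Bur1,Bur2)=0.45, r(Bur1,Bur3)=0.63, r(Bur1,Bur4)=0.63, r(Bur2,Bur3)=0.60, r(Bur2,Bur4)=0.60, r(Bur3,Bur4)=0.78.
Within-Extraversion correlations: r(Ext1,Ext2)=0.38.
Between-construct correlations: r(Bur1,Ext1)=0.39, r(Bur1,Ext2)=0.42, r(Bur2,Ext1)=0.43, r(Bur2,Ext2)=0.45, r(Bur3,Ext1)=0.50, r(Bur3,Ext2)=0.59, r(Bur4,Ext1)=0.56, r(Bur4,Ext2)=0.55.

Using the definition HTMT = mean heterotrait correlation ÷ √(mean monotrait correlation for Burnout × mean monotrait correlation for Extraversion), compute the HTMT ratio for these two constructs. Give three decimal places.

1.006

Mean between = 3.89/8 = 0.4863.
Mean within-Bur = 3.69/6 = 0.6150; mean within-Ext = 0.38/1 = 0.3800.
Geometric mean = √(0.6150 × 0.3800) = 0.4834.
HTMT = 0.4863 / 0.4834 = 1.006.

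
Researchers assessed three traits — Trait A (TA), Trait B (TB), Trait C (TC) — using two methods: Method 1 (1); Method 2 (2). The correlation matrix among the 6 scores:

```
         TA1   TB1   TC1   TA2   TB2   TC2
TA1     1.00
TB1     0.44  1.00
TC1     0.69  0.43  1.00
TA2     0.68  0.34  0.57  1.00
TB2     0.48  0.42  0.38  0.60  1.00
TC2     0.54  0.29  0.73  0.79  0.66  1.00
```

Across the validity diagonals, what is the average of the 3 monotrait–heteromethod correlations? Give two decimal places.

Convergent values: 0.68, 0.42, 0.73; mean = 1.83/3 = 0.61.

0.61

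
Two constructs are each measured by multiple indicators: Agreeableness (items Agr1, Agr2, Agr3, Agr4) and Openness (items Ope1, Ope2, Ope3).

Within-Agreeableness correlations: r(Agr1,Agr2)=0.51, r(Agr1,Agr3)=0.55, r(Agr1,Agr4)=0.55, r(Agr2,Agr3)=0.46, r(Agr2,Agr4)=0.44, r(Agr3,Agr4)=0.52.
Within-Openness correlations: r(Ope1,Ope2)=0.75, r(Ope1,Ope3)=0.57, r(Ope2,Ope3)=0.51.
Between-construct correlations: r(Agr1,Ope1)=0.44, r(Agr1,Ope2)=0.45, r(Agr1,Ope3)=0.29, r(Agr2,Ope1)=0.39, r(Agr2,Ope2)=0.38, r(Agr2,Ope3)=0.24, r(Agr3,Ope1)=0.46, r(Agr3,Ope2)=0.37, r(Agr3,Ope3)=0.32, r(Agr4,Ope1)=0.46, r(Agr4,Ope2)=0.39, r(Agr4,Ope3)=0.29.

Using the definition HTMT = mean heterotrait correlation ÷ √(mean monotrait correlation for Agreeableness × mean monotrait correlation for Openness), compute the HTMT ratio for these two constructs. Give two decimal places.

0.67

Between-construct mean = 4.48/12 = 0.3733.
Mean within-Agr = 3.03/6 = 0.5050; mean within-Ope = 1.83/3 = 0.6100.
Geometric mean = √(0.5050 × 0.6100) = 0.5550.
HTMT = 0.3733 / 0.5550 = 0.67.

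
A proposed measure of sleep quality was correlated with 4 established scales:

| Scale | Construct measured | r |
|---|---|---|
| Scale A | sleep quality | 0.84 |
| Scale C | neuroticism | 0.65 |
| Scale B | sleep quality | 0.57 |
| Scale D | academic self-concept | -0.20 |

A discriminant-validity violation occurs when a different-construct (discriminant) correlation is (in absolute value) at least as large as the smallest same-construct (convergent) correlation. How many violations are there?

Convergent (same construct = sleep quality): Scale A, Scale B.
Smallest convergent = 0.57. Discriminant |r|: 0.65, 0.20; count ≥ 0.57 → 1.

1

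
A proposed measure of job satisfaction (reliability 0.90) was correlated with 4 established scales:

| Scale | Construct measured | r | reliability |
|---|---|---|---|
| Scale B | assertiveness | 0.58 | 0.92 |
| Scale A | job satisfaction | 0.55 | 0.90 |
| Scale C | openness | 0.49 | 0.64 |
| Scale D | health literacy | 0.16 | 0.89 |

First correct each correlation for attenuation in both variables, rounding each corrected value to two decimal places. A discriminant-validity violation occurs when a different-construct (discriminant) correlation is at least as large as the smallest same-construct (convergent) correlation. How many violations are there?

Disattenuated r (r / √(r_scale · r_new)):
  Scale B (disc): 0.58 / √(0.92·0.90) = 0.64
  Scale A (conv): 0.55 / √(0.90·0.90) = 0.61
  Scale C (disc): 0.49 / √(0.64·0.90) = 0.65
  Scale D (disc): 0.16 / √(0.89·0.90) = 0.18
Smallest convergent = 0.61. Discriminant values: 0.64, 0.65, 0.18; count ≥ 0.61 → 2.

2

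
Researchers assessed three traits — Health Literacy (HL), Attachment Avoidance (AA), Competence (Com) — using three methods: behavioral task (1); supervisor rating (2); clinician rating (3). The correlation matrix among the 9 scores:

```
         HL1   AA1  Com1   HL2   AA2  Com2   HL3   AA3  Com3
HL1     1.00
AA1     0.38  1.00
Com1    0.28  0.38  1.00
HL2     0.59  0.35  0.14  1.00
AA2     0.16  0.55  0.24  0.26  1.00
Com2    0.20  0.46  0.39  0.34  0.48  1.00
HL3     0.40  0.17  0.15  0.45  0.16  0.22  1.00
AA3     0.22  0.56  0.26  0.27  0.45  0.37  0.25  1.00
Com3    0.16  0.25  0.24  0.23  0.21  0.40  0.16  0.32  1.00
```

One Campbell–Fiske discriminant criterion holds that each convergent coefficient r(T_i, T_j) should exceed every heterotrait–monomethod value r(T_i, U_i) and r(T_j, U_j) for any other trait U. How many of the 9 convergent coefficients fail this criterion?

4

Checking each validity diagonal entry against its comparison values:
HL (methods 1·2): 0.59 vs {0.38, 0.26, 0.28, 0.34} → pass.
HL (methods 1·3): 0.40 vs {0.38, 0.25, 0.28, 0.16} → pass.
HL (methods 2·3): 0.45 vs {0.26, 0.25, 0.34, 0.16} → pass.
AA (methods 1·2): 0.55 vs {0.38, 0.26, 0.38, 0.48} → pass.
AA (methods 1·3): 0.56 vs {0.38, 0.25, 0.38, 0.32} → pass.
AA (methods 2·3): 0.45 vs {0.26, 0.25, 0.48, 0.32} → fail.
Com (methods 1·2): 0.39 vs {0.28, 0.34, 0.38, 0.48} → fail.
Com (methods 1·3): 0.24 vs {0.28, 0.16, 0.38, 0.32} → fail.
Com (methods 2·3): 0.40 vs {0.34, 0.16, 0.48, 0.32} → fail.
4 of 9 fail.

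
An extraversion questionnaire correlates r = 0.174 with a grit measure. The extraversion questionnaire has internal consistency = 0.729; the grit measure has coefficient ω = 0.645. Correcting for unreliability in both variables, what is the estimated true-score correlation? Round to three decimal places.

r_true = r_obs / √(r_xx · r_yy) = 0.174 / √(0.729 × 0.645) = 0.174 / √0.470205 = 0.174 / 0.6857 ≈ 0.254.

0.254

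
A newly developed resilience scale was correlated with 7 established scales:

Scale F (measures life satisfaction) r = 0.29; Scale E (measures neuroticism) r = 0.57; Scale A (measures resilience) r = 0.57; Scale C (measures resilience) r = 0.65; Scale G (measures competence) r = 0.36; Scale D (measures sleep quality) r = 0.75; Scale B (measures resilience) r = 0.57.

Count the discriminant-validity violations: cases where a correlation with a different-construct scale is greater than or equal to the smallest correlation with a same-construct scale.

Convergent (same construct = resilience): Scale A, Scale C, Scale B.
Smallest convergent = 0.57. Discriminant values: 0.29, 0.57, 0.36, 0.75; count ≥ 0.57 → 2.

2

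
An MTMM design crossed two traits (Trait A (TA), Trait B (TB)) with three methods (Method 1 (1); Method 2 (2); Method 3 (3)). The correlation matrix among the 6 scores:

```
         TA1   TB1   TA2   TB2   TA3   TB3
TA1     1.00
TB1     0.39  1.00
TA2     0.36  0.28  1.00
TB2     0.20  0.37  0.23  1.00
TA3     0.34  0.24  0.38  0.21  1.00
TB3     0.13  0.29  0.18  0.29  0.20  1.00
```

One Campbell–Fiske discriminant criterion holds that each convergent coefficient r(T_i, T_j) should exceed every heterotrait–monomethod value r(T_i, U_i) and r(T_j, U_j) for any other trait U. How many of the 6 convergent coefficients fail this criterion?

4

Checking each validity diagonal entry against its comparison values:
TA (methods 1·2): 0.36 vs {0.39, 0.23} → fail.
TA (methods 1·3): 0.34 vs {0.39, 0.20} → fail.
TA (methods 2·3): 0.38 vs {0.23, 0.20} → pass.
TB (methods 1·2): 0.37 vs {0.39, 0.23} → fail.
TB (methods 1·3): 0.29 vs {0.39, 0.20} → fail.
TB (methods 2·3): 0.29 vs {0.23, 0.20} → pass.
4 of 6 fail.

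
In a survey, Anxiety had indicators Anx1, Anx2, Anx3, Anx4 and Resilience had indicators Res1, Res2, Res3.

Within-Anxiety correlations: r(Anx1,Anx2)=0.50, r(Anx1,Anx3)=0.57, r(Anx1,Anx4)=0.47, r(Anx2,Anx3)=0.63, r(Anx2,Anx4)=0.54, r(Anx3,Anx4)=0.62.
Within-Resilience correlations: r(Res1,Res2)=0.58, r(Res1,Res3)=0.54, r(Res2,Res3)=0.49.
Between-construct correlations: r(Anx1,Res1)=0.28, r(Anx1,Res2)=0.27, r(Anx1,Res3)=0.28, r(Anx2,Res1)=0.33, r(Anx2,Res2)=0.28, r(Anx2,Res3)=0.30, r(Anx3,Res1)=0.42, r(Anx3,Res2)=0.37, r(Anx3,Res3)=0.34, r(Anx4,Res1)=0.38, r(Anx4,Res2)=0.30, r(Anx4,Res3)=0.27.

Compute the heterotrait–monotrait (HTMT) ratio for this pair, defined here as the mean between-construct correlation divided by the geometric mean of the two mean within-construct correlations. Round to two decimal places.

Mean heterotrait r = 3.82/12 = 0.3183.
Mean within-Anx = 3.33/6 = 0.5550; mean within-Res = 1.61/3 = 0.5367.
Geometric mean = √(0.5550 × 0.5367) = 0.5458.
HTMT = 0.3183 / 0.5458 = 0.58.

0.58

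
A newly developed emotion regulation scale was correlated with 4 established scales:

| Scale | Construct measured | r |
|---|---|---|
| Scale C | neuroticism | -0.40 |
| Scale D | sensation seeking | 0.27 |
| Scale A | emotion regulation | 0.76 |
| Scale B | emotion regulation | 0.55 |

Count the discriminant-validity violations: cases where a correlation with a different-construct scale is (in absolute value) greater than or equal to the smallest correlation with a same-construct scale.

0

Convergent (same construct = emotion regulation): Scale A, Scale B.
Smallest convergent = 0.55. Discriminant |r|: 0.40, 0.27; count ≥ 0.55 → 0.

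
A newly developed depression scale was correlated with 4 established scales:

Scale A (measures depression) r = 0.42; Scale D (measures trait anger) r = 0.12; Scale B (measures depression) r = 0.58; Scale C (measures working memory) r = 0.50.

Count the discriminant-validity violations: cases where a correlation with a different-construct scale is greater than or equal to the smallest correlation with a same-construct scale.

1

Convergent (same construct = depression): Scale A, Scale B.
Smallest convergent = 0.42. Discriminant values: 0.12, 0.50; count ≥ 0.42 → 1.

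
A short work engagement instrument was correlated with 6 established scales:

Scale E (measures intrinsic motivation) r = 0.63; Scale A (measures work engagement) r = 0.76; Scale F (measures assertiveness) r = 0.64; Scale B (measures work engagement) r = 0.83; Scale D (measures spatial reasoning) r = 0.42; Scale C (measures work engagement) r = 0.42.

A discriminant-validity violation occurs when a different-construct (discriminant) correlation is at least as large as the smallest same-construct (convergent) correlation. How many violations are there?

Convergent (same construct = work engagement): Scale A, Scale B, Scale C.
Smallest convergent = 0.42. Discriminant values: 0.63, 0.64, 0.42; count ≥ 0.42 → 3.

3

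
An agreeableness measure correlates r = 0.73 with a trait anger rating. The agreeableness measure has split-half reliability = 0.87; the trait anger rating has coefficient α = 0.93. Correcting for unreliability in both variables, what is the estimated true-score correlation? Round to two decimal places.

r_true = r_obs / √(r_xx · r_yy) = 0.73 / √(0.87 × 0.93) = 0.73 / √0.8091 = 0.73 / 0.8995 ≈ 0.81.

0.81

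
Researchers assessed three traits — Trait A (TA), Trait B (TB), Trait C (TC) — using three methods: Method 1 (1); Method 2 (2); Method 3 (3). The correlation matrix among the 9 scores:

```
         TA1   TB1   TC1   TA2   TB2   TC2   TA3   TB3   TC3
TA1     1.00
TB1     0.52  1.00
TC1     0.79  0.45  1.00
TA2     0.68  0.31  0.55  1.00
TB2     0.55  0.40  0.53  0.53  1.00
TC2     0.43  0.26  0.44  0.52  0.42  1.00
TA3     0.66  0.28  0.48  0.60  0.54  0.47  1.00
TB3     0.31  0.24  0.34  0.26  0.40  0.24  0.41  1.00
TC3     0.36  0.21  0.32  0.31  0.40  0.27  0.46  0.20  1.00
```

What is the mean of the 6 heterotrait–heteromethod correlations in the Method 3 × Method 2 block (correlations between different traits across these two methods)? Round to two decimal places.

0.37

HTHM values (method 3 × method 2): 0.54, 0.47, 0.26, 0.24, 0.31, 0.40; mean = 2.22/6 = 0.37.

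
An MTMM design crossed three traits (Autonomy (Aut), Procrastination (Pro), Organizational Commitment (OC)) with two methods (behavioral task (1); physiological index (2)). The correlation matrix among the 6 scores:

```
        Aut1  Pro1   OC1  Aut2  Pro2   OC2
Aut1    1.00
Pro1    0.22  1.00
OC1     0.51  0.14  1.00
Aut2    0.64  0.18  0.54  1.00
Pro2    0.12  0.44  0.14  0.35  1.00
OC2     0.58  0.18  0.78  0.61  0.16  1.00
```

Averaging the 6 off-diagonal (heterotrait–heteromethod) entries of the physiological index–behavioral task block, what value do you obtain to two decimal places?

HTHM values (method 2 × method 1): 0.18, 0.54, 0.12, 0.14, 0.58, 0.18; mean = 1.74/6 = 0.29.

0.29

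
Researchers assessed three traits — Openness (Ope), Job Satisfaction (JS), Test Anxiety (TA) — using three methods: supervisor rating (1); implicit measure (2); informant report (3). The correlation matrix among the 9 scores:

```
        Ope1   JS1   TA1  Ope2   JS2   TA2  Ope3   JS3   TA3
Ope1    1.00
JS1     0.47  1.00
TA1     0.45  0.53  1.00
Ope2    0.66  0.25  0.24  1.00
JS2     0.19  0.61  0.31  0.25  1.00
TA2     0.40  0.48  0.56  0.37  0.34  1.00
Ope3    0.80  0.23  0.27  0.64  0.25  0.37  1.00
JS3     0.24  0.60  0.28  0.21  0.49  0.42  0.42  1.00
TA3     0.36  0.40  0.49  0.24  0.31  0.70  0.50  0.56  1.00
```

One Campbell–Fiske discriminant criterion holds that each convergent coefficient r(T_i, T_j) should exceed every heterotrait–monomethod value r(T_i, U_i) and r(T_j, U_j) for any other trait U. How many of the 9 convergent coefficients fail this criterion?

Checking each validity diagonal entry against its comparison values:
Ope (methods 1·2): 0.66 vs {0.47, 0.25, 0.45, 0.37} → pass.
Ope (methods 1·3): 0.80 vs {0.47, 0.42, 0.45, 0.50} → pass.
Ope (methods 2·3): 0.64 vs {0.25, 0.42, 0.37, 0.50} → pass.
JS (methods 1·2): 0.61 vs {0.47, 0.25, 0.53, 0.34} → pass.
JS (methods 1·3): 0.60 vs {0.47, 0.42, 0.53, 0.56} → pass.
JS (methods 2·3): 0.49 vs {0.25, 0.42, 0.34, 0.56} → fail.
TA (methods 1·2): 0.56 vs {0.45, 0.37, 0.53, 0.34} → pass.
TA (methods 1·3): 0.49 vs {0.45, 0.50, 0.53, 0.56} → fail.
TA (methods 2·3): 0.70 vs {0.37, 0.50, 0.34, 0.56} → pass.
2 of 9 fail.

2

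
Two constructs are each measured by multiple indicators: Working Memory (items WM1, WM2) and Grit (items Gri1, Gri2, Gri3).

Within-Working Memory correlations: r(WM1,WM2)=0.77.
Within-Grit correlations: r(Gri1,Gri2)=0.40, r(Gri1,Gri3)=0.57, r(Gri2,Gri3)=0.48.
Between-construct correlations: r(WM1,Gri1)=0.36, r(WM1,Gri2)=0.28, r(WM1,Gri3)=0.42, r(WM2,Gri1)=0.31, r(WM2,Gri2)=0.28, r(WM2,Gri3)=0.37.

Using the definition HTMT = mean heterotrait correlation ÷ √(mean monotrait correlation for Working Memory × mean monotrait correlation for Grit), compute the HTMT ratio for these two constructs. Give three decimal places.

0.552

Mean heterotrait r = 2.02/6 = 0.3367.
Mean within-WM = 0.77/1 = 0.7700; mean within-Gri = 1.45/3 = 0.4833.
Geometric mean = √(0.7700 × 0.4833) = 0.6100.
HTMT = 0.3367 / 0.6100 = 0.552.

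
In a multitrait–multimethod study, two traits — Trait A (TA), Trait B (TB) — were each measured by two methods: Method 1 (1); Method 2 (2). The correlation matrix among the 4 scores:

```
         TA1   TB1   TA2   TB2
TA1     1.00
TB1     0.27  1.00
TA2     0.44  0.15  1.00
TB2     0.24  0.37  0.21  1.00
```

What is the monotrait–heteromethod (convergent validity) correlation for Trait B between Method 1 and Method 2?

Same trait (TB), different methods: r(TB1, TB2) = 0.37.

0.37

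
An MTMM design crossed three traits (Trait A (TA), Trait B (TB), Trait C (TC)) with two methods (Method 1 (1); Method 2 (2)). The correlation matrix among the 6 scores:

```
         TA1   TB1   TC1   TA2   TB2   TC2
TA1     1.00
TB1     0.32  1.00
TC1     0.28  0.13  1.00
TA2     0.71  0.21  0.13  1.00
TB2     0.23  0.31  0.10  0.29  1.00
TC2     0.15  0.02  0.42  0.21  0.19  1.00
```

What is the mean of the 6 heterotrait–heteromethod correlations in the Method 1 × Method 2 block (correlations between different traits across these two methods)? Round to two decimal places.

HTHM values (method 1 × method 2): 0.23, 0.15, 0.21, 0.02, 0.13, 0.10; mean = 0.84/6 = 0.14.

0.14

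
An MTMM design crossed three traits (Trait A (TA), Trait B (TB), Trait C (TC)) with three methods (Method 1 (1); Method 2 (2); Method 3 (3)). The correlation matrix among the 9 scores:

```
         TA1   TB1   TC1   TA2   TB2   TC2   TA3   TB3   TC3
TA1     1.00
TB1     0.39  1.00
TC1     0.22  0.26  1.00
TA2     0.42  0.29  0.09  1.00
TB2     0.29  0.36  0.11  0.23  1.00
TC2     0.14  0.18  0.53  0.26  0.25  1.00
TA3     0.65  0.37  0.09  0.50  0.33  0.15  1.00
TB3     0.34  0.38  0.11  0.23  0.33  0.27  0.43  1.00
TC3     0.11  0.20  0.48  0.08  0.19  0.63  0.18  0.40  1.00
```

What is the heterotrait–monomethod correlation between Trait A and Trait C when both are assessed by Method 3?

Different traits, same method: r(TA3, TC3) = 0.18.

0.18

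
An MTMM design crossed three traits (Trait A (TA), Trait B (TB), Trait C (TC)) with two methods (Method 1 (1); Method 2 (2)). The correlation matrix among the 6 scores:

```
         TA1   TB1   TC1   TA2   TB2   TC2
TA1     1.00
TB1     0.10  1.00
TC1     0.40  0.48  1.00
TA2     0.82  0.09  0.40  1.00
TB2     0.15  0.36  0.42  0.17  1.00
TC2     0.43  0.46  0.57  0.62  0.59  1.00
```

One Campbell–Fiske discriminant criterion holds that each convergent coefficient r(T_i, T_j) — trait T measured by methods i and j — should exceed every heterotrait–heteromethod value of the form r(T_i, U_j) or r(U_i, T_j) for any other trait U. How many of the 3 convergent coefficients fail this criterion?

Convergent coefficients and their comparison sets:
TA (methods 1·2): 0.82 vs {0.15, 0.09, 0.43, 0.40} → pass.
TB (methods 1·2): 0.36 vs {0.09, 0.15, 0.46, 0.42} → fail.
TC (methods 1·2): 0.57 vs {0.40, 0.43, 0.42, 0.46} → pass.
1 of 3 fail.

1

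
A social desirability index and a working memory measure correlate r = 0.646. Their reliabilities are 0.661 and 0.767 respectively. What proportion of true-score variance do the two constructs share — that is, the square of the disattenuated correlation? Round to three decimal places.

0.823

Disattenuated r = 0.646 / √(0.661 × 0.767) = 0.646 / 0.7120 = 0.9073.
Shared true-score variance = 0.9073² = 0.8232 ≈ 0.823.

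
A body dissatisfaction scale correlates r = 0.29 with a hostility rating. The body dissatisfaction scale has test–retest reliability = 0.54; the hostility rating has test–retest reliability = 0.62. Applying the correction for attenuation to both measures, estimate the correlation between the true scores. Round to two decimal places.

0.50

r_true = r_obs / √(r_xx · r_yy) = 0.29 / √(0.54 × 0.62) = 0.29 / √0.3348 = 0.29 / 0.5786 ≈ 0.50.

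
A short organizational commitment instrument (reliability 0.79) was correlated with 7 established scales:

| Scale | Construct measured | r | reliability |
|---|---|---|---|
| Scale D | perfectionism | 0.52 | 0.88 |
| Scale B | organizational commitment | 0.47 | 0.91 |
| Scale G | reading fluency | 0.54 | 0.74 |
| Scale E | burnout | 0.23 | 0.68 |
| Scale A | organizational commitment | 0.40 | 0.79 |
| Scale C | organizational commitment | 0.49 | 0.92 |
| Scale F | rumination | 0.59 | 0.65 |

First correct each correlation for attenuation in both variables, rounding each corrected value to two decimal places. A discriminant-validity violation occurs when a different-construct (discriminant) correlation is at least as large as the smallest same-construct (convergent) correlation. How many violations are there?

3

Disattenuated r (r / √(r_scale · r_new)):
  Scale D (disc): 0.52 / √(0.88·0.79) = 0.62
  Scale B (conv): 0.47 / √(0.91·0.79) = 0.55
  Scale G (disc): 0.54 / √(0.74·0.79) = 0.71
  Scale E (disc): 0.23 / √(0.68·0.79) = 0.31
  Scale A (conv): 0.40 / √(0.79·0.79) = 0.51
  Scale C (conv): 0.49 / √(0.92·0.79) = 0.57
  Scale F (disc): 0.59 / √(0.65·0.79) = 0.82
Smallest convergent = 0.51. Discriminant values: 0.62, 0.71, 0.31, 0.82; count ≥ 0.51 → 3.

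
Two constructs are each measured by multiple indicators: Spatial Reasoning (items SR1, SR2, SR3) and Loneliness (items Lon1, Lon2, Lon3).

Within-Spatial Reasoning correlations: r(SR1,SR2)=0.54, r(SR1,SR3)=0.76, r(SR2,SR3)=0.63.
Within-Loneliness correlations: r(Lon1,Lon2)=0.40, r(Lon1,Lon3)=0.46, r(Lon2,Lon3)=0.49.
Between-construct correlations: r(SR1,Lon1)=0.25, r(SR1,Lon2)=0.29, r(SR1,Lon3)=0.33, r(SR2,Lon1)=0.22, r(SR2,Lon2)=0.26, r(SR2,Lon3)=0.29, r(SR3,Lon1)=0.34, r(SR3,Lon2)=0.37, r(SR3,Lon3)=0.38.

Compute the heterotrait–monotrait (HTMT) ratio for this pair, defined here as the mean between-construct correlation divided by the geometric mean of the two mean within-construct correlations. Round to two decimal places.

Mean heterotrait r = 2.73/9 = 0.3033.
Mean within-SR = 1.93/3 = 0.6433; mean within-Lon = 1.35/3 = 0.4500.
Geometric mean = √(0.6433 × 0.4500) = 0.5380.
HTMT = 0.3033 / 0.5380 = 0.56.

0.56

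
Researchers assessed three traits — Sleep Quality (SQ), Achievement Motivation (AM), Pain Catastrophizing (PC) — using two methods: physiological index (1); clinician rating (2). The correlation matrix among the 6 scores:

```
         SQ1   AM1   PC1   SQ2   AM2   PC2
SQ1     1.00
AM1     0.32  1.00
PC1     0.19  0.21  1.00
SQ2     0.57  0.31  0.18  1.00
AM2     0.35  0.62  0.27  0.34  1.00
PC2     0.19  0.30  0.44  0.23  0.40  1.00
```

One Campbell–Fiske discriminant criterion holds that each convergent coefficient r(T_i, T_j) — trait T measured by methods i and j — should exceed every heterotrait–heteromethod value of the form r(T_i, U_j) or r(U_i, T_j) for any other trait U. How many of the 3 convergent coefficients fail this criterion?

0

Convergent coefficients and their comparison sets:
SQ (methods 1·2): 0.57 vs {0.35, 0.31, 0.19, 0.18} → pass.
AM (methods 1·2): 0.62 vs {0.31, 0.35, 0.30, 0.27} → pass.
PC (methods 1·2): 0.44 vs {0.18, 0.19, 0.27, 0.30} → pass.
0 of 3 fail.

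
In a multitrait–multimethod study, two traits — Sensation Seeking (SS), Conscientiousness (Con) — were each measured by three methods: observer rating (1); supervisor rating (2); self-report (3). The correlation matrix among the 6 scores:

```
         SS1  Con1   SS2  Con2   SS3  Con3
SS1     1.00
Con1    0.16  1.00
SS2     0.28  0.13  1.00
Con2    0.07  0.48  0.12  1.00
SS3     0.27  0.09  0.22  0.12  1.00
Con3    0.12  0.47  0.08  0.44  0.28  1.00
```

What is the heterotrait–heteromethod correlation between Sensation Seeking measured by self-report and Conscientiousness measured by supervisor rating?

0.12

Different traits and methods: r(SS3, Con2) = 0.12.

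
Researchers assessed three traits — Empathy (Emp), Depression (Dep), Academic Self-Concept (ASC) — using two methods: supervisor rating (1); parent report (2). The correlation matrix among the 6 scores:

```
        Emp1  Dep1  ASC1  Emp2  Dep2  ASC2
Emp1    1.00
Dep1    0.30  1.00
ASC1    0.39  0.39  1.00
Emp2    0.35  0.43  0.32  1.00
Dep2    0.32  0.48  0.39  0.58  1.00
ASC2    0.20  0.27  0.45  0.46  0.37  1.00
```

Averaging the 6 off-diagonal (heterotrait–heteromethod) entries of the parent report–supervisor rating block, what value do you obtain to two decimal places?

0.32

HTHM values (method 2 × method 1): 0.43, 0.32, 0.32, 0.39, 0.20, 0.27; mean = 1.93/6 = 0.32.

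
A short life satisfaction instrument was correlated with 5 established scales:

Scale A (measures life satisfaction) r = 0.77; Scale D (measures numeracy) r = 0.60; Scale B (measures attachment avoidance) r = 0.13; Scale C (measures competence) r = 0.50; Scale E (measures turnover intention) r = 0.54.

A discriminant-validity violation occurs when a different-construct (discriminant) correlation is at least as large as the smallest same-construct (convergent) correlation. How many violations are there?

0

Convergent (same construct = life satisfaction): Scale A.
Smallest convergent = 0.77. Discriminant values: 0.60, 0.13, 0.50, 0.54; count ≥ 0.77 → 0.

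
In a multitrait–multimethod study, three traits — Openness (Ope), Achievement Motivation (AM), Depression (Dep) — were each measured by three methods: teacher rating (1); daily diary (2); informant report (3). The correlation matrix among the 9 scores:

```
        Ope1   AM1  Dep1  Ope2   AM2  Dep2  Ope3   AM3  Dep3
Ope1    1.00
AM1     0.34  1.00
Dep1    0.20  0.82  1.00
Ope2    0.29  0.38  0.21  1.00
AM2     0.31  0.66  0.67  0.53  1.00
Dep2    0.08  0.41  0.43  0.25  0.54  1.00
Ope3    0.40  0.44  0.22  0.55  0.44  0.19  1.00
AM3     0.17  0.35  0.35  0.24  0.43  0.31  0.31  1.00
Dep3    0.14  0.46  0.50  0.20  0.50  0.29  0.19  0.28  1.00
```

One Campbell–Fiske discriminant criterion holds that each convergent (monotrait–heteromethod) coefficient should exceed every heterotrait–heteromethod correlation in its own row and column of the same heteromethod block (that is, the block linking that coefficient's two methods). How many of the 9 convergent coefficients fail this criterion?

7

Convergent coefficients and their comparison sets:
Ope (methods 1·2): 0.29 vs {0.31, 0.38, 0.08, 0.21} → fail.
Ope (methods 1·3): 0.40 vs {0.17, 0.44, 0.14, 0.22} → fail.
Ope (methods 2·3): 0.55 vs {0.24, 0.44, 0.20, 0.19} → pass.
AM (methods 1·2): 0.66 vs {0.38, 0.31, 0.41, 0.67} → fail.
AM (methods 1·3): 0.35 vs {0.44, 0.17, 0.46, 0.35} → fail.
AM (methods 2·3): 0.43 vs {0.44, 0.24, 0.50, 0.31} → fail.
Dep (methods 1·2): 0.43 vs {0.21, 0.08, 0.67, 0.41} → fail.
Dep (methods 1·3): 0.50 vs {0.22, 0.14, 0.35, 0.46} → pass.
Dep (methods 2·3): 0.29 vs {0.19, 0.20, 0.31, 0.50} → fail.
7 of 9 fail.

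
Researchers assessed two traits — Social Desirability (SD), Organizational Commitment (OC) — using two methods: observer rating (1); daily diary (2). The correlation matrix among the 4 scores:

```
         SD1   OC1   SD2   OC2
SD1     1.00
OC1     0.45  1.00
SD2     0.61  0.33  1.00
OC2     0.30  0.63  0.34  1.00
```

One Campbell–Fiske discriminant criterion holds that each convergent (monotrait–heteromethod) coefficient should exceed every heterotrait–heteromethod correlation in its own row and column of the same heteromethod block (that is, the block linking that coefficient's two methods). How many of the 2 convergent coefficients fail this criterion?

0

Each convergent coefficient versus the relevant comparison correlations:
SD (methods 1·2): 0.61 vs {0.30, 0.33} → pass.
OC (methods 1·2): 0.63 vs {0.33, 0.30} → pass.
0 of 2 fail.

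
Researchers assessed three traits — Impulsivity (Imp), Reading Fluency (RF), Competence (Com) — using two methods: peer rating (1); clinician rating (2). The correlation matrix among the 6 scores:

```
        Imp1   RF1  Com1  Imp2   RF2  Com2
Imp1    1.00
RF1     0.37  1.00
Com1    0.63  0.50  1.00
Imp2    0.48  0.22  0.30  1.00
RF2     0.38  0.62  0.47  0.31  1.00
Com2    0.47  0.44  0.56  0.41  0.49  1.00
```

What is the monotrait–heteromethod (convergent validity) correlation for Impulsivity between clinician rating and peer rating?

Same trait (Imp), different methods: r(Imp2, Imp1) = 0.48.

0.48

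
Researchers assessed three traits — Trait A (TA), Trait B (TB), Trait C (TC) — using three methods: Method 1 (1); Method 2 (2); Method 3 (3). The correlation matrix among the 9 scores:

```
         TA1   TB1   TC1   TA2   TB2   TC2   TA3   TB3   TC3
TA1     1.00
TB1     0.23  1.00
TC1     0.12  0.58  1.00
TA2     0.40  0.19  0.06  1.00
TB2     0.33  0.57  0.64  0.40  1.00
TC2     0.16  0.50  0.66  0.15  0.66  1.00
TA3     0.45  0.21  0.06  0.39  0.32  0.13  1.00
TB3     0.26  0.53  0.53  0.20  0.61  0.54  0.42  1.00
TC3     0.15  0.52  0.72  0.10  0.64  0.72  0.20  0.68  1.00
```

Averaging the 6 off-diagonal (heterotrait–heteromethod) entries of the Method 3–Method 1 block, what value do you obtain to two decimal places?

HTHM values (method 3 × method 1): 0.21, 0.06, 0.26, 0.53, 0.15, 0.52; mean = 1.73/6 = 0.29.

0.29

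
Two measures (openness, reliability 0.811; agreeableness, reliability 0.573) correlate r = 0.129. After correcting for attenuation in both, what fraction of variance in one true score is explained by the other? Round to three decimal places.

0.036

Disattenuated r = 0.129 / √(0.811 × 0.573) = 0.129 / 0.6817 = 0.1892.
Shared true-score variance = 0.1892² = 0.0358 ≈ 0.036.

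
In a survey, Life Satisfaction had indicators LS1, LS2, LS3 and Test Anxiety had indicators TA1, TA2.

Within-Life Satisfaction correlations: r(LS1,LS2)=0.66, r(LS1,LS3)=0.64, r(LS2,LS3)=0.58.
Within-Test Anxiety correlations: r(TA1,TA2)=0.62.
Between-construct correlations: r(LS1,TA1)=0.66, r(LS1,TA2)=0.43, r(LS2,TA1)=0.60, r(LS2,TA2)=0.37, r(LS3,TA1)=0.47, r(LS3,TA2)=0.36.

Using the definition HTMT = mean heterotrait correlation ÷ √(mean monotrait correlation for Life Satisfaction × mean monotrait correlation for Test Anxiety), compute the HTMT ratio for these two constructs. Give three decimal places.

0.773

Mean heterotrait r = 2.89/6 = 0.4817.
Mean within-LS = 1.88/3 = 0.6267; mean within-TA = 0.62/1 = 0.6200.
Geometric mean = √(0.6267 × 0.6200) = 0.6233.
HTMT = 0.4817 / 0.6233 = 0.773.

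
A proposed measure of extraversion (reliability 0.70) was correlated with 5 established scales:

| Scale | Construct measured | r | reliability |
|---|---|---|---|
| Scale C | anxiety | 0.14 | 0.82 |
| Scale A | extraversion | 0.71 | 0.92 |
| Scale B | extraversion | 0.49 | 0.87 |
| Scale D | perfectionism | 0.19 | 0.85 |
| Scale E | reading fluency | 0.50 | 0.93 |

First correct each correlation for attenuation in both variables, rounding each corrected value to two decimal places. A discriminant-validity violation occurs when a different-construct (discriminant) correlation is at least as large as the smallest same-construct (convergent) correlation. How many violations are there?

Disattenuated r (r / √(r_scale · r_new)):
  Scale C (disc): 0.14 / √(0.82·0.70) = 0.18
  Scale A (conv): 0.71 / √(0.92·0.70) = 0.88
  Scale B (conv): 0.49 / √(0.87·0.70) = 0.63
  Scale D (disc): 0.19 / √(0.85·0.70) = 0.25
  Scale E (disc): 0.50 / √(0.93·0.70) = 0.62
Smallest convergent = 0.63. Discriminant values: 0.18, 0.25, 0.62; count ≥ 0.63 → 0.

0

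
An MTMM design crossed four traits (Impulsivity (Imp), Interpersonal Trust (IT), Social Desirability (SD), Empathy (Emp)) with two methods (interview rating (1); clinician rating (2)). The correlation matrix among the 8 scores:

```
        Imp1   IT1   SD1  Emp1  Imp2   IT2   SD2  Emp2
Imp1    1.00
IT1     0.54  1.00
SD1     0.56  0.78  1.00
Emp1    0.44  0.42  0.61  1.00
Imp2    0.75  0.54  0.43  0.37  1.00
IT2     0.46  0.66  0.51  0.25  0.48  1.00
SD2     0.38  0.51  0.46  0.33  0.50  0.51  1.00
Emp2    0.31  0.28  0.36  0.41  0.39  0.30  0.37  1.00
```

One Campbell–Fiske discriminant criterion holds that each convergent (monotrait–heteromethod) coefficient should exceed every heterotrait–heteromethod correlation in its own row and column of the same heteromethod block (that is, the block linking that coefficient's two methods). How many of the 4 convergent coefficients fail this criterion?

Convergent coefficients and their comparison sets:
Imp (methods 1·2): 0.75 vs {0.46, 0.54, 0.38, 0.43, 0.31, 0.37} → pass.
IT (methods 1·2): 0.66 vs {0.54, 0.46, 0.51, 0.51, 0.28, 0.25} → pass.
SD (methods 1·2): 0.46 vs {0.43, 0.38, 0.51, 0.51, 0.36, 0.33} → fail.
Emp (methods 1·2): 0.41 vs {0.37, 0.31, 0.25, 0.28, 0.33, 0.36} → pass.
1 of 4 fail.

1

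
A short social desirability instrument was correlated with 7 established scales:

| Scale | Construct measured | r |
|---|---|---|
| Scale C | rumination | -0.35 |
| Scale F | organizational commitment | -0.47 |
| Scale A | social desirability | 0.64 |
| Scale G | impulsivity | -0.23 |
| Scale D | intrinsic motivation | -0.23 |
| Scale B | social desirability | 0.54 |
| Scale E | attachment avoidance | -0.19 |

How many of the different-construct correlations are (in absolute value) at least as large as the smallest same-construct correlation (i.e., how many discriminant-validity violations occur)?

0

Convergent (same construct = social desirability): Scale A, Scale B.
Smallest convergent = 0.54. Discriminant |r|: 0.35, 0.47, 0.23, 0.23, 0.19; count ≥ 0.54 → 0.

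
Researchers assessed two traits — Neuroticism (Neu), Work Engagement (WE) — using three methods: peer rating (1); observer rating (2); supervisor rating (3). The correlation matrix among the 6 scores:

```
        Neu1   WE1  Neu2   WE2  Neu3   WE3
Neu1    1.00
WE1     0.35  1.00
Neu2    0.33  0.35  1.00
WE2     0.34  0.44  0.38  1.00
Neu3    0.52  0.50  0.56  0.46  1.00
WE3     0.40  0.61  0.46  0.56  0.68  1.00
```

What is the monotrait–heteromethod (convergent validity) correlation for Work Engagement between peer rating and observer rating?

0.44

Same trait (WE), different methods: r(WE1, WE2) = 0.44.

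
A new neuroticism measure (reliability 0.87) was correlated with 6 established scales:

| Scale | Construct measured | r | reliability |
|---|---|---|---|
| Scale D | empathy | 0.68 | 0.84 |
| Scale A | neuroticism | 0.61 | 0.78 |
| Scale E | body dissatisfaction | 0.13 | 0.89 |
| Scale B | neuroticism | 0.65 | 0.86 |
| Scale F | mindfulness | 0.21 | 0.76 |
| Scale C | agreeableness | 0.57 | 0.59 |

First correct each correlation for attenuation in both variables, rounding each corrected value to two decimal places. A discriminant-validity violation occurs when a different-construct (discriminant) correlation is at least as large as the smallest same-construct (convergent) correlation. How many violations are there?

Disattenuated r (r / √(r_scale · r_new)):
  Scale D (disc): 0.68 / √(0.84·0.87) = 0.80
  Scale A (conv): 0.61 / √(0.78·0.87) = 0.74
  Scale E (disc): 0.13 / √(0.89·0.87) = 0.15
  Scale B (conv): 0.65 / √(0.86·0.87) = 0.75
  Scale F (disc): 0.21 / √(0.76·0.87) = 0.26
  Scale C (disc): 0.57 / √(0.59·0.87) = 0.80
Smallest convergent = 0.74. Discriminant values: 0.80, 0.15, 0.26, 0.80; count ≥ 0.74 → 2.

2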